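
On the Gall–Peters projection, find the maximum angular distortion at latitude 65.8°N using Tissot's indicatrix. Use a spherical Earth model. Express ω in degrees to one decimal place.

Gall–Peters is a cylindrical equal-area projection with standard parallels at ±45°. Cylindrical equal-area (φ₀ = 45°): h = cos φ / cos 45° along meridians, k = cos 45° / cos φ along parallels; h·k = 1.
At 65.8°: h = 0.5797, k = 1.725; principal scales a = 1.725, b = 0.5797.
sin(ω/2) = (a − b)/(a + b) = 1.145/2.305 = 0.4969, so ω = 2 arcsin(0.4969) ≈ 59.6°.

59.6°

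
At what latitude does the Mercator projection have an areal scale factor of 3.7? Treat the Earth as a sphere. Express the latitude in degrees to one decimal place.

Mercator areal scale is sec²φ.
sec²φ = 3.7  ⇒  cos²φ = 0.2703  ⇒  cos φ = 0.5199.
φ = arccos(0.5199) ≈ 58.7°.

58.7°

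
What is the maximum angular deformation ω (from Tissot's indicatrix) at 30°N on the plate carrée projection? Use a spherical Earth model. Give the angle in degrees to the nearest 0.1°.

Plate carrée maps x = Rλ, y = Rφ. The meridian scale is h = 1 and the parallel scale is k = 1/cos φ = sec φ.
At 30°: h = 1.000, k = 1.155; principal scales a = 1.155, b = 1.000.
sin(ω/2) = (a − b)/(a + b) = 0.1547/2.155 = 0.07180, so ω = 2 arcsin(0.07180) ≈ 8.2°.

8.2°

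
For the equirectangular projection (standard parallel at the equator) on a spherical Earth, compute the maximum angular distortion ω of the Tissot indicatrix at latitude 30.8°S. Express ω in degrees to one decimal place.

Plate carrée maps x = Rλ, y = Rφ. The meridian scale is h = 1 and the parallel scale is k = 1/cos φ = sec φ.
At 30.8°: h = 1.000, k = 1.164; principal scales a = 1.164, b = 1.000.
sin(ω/2) = (a − b)/(a + b) = 0.1642/2.164 = 0.07587, so ω = 2 arcsin(0.07587) ≈ 8.7°.

8.7°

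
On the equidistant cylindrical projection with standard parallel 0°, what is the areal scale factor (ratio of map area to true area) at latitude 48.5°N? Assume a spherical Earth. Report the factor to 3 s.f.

1.51

Plate carrée maps x = Rλ, y = Rφ. The meridian scale is h = 1 and the parallel scale is k = 1/cos φ = sec φ.
Areal scale = h·k = 1 × sec φ; at 48.5°, h = 1.000, k = 1.509, so h·k = 1.509.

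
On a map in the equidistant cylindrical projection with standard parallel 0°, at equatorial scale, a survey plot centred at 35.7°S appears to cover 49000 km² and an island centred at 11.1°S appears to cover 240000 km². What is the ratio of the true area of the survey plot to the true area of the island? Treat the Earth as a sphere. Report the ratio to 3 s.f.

0.169

Plate carrée has h = 1 and k = sec φ, giving areal scale sec φ; true area = (apparent area) · cos φ.
True area of survey plot: 49000 × cos(35.7°) = 49000 × 0.8121 = 39790 km².
True area of island: 240000 × cos(11.1°) = 240000 × 0.9813 = 235500 km².
Ratio = 39790 / 235500 ≈ 0.169.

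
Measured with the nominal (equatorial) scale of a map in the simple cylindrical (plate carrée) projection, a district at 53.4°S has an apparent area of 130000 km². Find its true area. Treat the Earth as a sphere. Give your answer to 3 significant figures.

77500 km²

Plate carrée maps x = Rλ, y = Rφ. The meridian scale is h = 1 and the parallel scale is k = 1/cos φ = sec φ.
Areal scale = h·k = 1 × sec φ; at 53.4°, h = 1.000, k = 1.677, so h·k = 1.677.
True area = apparent / (areal scale) = 130000 / 1.677 ≈ 77500 km².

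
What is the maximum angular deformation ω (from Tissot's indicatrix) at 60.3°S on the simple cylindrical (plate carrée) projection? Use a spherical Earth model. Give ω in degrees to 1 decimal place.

39.4°

In the plate carrée (x = Rλ, y = Rφ), meridians are true-scale (h = 1) and parallels are stretched by k = sec φ.
At 60.3°: h = 1.000, k = 2.018; principal scales a = 2.018, b = 1.000.
sin(ω/2) = (a − b)/(a + b) = 1.018/3.018 = 0.3374, so ω = 2 arcsin(0.3374) ≈ 39.4°.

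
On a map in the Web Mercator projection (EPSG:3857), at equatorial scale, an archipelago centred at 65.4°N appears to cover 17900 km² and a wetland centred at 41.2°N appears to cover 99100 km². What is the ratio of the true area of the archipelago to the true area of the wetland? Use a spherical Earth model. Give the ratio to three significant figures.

Mercator's areal exaggeration is sec²φ; hence true area = (apparent area) · cos²φ.
True area of archipelago: 17900 × cos²(65.4°) = 17900 × 0.1733 = 3102 km².
True area of wetland: 99100 × cos²(41.2°) = 99100 × 0.5661 = 56100 km².
Ratio = 3102 / 56100 ≈ 0.0553.

0.0553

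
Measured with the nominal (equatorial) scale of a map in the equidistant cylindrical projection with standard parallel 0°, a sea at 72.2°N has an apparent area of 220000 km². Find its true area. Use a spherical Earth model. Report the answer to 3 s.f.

For the equirectangular projection with φ₀ = 0 (plate carrée), h = 1 along meridians and k = sec φ along parallels.
Areal scale = h·k = 1 × sec φ; at 72.2°, h = 1.000, k = 3.271, so h·k = 3.271.
True area = apparent / (areal scale) = 220000 / 3.271 ≈ 67300 km².

67300 km²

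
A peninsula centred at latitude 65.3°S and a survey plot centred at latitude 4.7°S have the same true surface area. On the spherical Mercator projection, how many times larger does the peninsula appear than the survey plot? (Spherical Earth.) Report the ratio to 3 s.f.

5.69

Mercator is conformal with k = sec φ, so areal scale = k² = sec²φ.
At 65.3°: sec²(65.3°) = 1/0.4179² = 5.727.
At 4.7°: sec²(4.7°) = 1/0.9966² = 1.007.
Ratio = 5.727/1.007 = cos²(4.7°)/cos²(65.3°) ≈ 5.69.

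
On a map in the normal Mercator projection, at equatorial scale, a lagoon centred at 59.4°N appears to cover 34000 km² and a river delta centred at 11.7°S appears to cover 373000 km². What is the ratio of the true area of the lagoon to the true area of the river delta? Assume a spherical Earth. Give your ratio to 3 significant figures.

0.0246

Mercator's areal exaggeration is sec²φ; hence true area = (apparent area) · cos²φ.
True area of lagoon: 34000 × cos²(59.4°) = 34000 × 0.2591 = 8810 km².
True area of river delta: 373000 × cos²(11.7°) = 373000 × 0.9589 = 357700 km².
Ratio = 8810 / 357700 ≈ 0.0246.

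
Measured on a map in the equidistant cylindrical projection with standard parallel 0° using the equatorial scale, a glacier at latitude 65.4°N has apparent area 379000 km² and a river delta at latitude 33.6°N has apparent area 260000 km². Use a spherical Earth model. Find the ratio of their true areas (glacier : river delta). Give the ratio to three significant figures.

On the plate carrée, areal scale = h·k = 1 × sec φ, so true area = apparent × cos φ.
True area of glacier: 379000 × cos(65.4°) = 379000 × 0.4163 = 157800 km².
True area of river delta: 260000 × cos(33.6°) = 260000 × 0.8329 = 216600 km².
Ratio = 157800 / 216600 ≈ 0.729.

0.729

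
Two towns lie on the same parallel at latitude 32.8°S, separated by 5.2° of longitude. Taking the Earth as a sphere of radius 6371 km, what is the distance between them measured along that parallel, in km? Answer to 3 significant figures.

Arc length along a parallel = R cos φ · Δλ (with Δλ in radians).
= 6371 × cos 32.8° × (5.2° × π/180) = 6371 × 0.8406 × 0.09076 ≈ 486 km.

486 km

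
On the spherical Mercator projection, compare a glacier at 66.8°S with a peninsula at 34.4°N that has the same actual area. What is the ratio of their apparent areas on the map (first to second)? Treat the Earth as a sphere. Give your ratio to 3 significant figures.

4.39

Mercator areal scale is sec²φ.
At 66.8°: sec²(66.8°) = 1/0.3939² = 6.444.
At 34.4°: sec²(34.4°) = 1/0.8251² = 1.469.
Ratio = 6.444/1.469 = cos²(34.4°)/cos²(66.8°) ≈ 4.39.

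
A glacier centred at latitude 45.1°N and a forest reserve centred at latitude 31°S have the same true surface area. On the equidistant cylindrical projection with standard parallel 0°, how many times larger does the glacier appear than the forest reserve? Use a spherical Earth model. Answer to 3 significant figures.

In the plate carrée (x = Rλ, y = Rφ), meridians are true-scale (h = 1) and parallels are stretched by k = sec φ.
Areal scale at 45.1°: h·k = 1.000 × 1.417 = 1.417.
Areal scale at 31°: h·k = 1.000 × 1.167 = 1.167.
Ratio = 1.417/1.167 ≈ 1.21.

1.21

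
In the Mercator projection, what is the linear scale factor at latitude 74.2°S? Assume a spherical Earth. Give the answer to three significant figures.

3.67

For Mercator, h = k = sec φ (a conformal cylindrical projection has a single point scale, 1/cos φ).
k = 1/cos 74.2° = 1/0.2723 = 3.673.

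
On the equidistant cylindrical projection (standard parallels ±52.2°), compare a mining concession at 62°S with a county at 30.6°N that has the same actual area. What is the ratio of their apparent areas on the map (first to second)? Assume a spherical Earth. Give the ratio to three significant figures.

1.83

With standard parallel φ₀ = 52.2°, the equirectangular projection gives x = Rλ cos φ₀, y = Rφ, so h = 1 and k = cos 52.2° / cos φ.
Areal scale at 62°: h·k = 1.000 × 1.306 = 1.306.
Areal scale at 30.6°: h·k = 1.000 × 0.7121 = 0.7121.
Ratio = 1.306/0.7121 ≈ 1.83.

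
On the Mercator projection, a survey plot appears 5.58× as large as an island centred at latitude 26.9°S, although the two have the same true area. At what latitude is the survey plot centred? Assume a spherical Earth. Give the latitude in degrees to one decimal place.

67.8°

For equal true areas on Mercator, apparent areas scale as sec²φ, so the ratio is cos²φ₂ / cos²φ₁.
cos²φ₂ / cos²φ₁ = 5.58  ⇒  cos φ₁ = cos 26.9° / √5.58 = 0.8918/2.362 = 0.3775.
φ₁ = arccos(0.3775) ≈ 67.8°.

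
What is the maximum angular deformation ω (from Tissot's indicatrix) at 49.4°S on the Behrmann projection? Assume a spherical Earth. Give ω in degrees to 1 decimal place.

Behrmann is a cylindrical equal-area projection with standard parallels at ±30°. For cylindrical equal-area with standard parallel φ₀, h = cos φ / cos φ₀ and k = cos φ₀ / cos φ, so h·k = 1.
At 49.4°: h = 0.7514, k = 1.331; principal scales a = 1.331, b = 0.7514.
sin(ω/2) = (a − b)/(a + b) = 0.5793/2.082 = 0.2782, so ω = 2 arcsin(0.2782) ≈ 32.3°.

32.3°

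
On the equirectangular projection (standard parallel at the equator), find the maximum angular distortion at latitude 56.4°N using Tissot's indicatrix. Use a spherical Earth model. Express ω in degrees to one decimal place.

33.4°

Plate carrée maps x = Rλ, y = Rφ. The meridian scale is h = 1 and the parallel scale is k = 1/cos φ = sec φ.
At 56.4°: h = 1.000, k = 1.807; principal scales a = 1.807, b = 1.000.
sin(ω/2) = (a − b)/(a + b) = 0.8070/2.807 = 0.2875, so ω = 2 arcsin(0.2875) ≈ 33.4°.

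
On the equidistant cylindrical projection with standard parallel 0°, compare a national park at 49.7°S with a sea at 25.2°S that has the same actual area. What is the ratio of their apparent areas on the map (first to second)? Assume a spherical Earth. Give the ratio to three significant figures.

In the plate carrée (x = Rλ, y = Rφ), meridians are true-scale (h = 1) and parallels are stretched by k = sec φ.
Areal scale at 49.7°: h·k = 1.000 × 1.546 = 1.546.
Areal scale at 25.2°: h·k = 1.000 × 1.105 = 1.105.
Ratio = 1.546/1.105 ≈ 1.40.

1.40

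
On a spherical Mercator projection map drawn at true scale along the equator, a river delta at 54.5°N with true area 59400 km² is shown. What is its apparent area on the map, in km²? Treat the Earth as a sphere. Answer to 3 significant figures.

For Mercator, h = k = sec φ (a conformal cylindrical projection has a single point scale, 1/cos φ).
Areal scale = k² = sec²φ = 1/cos²(54.5°) = 1/0.5807² = 2.965.
Apparent area = 59400 × 2.965 ≈ 176000 km².

176000 km²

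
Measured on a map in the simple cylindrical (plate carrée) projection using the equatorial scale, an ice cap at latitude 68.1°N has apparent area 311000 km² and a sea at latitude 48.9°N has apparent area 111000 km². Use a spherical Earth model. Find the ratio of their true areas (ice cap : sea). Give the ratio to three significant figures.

1.59

Plate carrée has h = 1 and k = sec φ, giving areal scale sec φ; true area = (apparent area) · cos φ.
True area of ice cap: 311000 × cos(68.1°) = 311000 × 0.3730 = 116000 km².
True area of sea: 111000 × cos(48.9°) = 111000 × 0.6574 = 72970 km².
Ratio = 116000 / 72970 ≈ 1.59.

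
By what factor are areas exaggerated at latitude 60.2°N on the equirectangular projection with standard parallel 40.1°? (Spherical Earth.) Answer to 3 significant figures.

1.54

In the equirectangular projection with standard parallel φ₀ = 40.1° (x = Rλ cos φ₀, y = Rφ), meridians are true-scale (h = 1) and the parallel scale is k = cos φ₀ / cos φ.
Areal scale = h·k = 1 × cos φ₀ / cos φ; at 60.2°, h = 1.000, k = 1.539, so h·k = 1.539.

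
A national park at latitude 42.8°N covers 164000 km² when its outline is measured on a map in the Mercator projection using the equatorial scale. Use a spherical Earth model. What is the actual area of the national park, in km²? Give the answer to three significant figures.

Mercator is conformal, so the point scale is isotropic: h = k = sec φ = 1/cos φ.
Areal scale = k² = sec²φ = 1/cos²(42.8°) = 1/0.7337² = 1.857.
True area = apparent / (areal scale) = 164000 / 1.857 ≈ 88300 km².

88300 km²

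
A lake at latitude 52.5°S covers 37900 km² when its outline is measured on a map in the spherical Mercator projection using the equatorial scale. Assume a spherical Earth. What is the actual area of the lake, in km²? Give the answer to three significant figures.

14000 km²

Mercator is conformal, so the point scale is isotropic: h = k = sec φ = 1/cos φ.
Areal scale = k² = sec²φ = 1/cos²(52.5°) = 1/0.6088² = 2.698.
True area = apparent / (areal scale) = 37900 / 2.698 ≈ 14000 km².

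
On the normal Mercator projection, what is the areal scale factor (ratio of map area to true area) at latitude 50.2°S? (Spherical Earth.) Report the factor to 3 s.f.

2.44

For Mercator, h = k = sec φ (a conformal cylindrical projection has a single point scale, 1/cos φ).
Areal scale = k² = sec²φ = 1/cos²(50.2°) = 1/0.6401² = 2.441.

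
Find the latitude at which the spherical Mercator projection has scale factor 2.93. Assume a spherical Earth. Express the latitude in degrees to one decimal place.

70.0°

Mercator scale is k = sec φ = 1/cos φ.
1/cos φ = 2.93  ⇒  cos φ = 0.3413  ⇒  φ = arccos(0.3413) ≈ 70.0°.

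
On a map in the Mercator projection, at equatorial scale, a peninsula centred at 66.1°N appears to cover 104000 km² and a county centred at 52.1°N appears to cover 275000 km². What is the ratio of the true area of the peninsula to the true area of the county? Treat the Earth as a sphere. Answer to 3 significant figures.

0.165

Mercator's areal exaggeration is sec²φ; hence true area = (apparent area) · cos²φ.
True area of peninsula: 104000 × cos²(66.1°) = 104000 × 0.1641 = 17070 km².
True area of county: 275000 × cos²(52.1°) = 275000 × 0.3773 = 103800 km².
Ratio = 17070 / 103800 ≈ 0.165.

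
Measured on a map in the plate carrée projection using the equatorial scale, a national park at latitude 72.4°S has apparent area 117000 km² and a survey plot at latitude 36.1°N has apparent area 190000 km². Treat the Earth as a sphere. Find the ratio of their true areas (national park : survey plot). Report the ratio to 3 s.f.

0.230

On the plate carrée, areal scale = h·k = 1 × sec φ, so true area = apparent × cos φ.
True area of national park: 117000 × cos(72.4°) = 117000 × 0.3024 = 35380 km².
True area of survey plot: 190000 × cos(36.1°) = 190000 × 0.8080 = 153500 km².
Ratio = 35380 / 153500 ≈ 0.230.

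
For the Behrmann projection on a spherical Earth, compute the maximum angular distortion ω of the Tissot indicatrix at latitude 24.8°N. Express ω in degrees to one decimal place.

5.4°

The Behrmann projection is cylindrical equal-area with φ₀ = 30°. For cylindrical equal-area with standard parallel φ₀, h = cos φ / cos φ₀ and k = cos φ₀ / cos φ, so h·k = 1.
At 24.8°: h = 1.048, k = 0.9540; principal scales a = 1.048, b = 0.9540.
sin(ω/2) = (a − b)/(a + b) = 0.09420/2.002 = 0.04705, so ω = 2 arcsin(0.04705) ≈ 5.4°.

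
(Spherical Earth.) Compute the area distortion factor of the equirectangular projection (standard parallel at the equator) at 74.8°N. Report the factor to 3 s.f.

Plate carrée maps x = Rλ, y = Rφ. The meridian scale is h = 1 and the parallel scale is k = 1/cos φ = sec φ.
Areal scale = h·k = 1 × sec φ; at 74.8°, h = 1.000, k = 3.814, so h·k = 3.814.

3.81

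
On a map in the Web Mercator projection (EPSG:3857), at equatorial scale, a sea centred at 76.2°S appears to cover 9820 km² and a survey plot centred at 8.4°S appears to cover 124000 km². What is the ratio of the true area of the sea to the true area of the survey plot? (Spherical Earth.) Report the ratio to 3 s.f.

0.00460

Since Mercator area scale is 1/cos²φ, the true area equals the apparent area multiplied by cos²φ.
True area of sea: 9820 × cos²(76.2°) = 9820 × 0.05690 = 558.7 km².
True area of survey plot: 124000 × cos²(8.4°) = 124000 × 0.9787 = 121400 km².
Ratio = 558.7 / 121400 ≈ 0.00460.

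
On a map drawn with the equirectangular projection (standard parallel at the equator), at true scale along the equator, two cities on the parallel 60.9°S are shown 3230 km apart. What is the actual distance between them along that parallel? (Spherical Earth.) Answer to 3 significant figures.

In the plate carrée (x = Rλ, y = Rφ), meridians are true-scale (h = 1) and parallels are stretched by k = sec φ.
Along the parallel at 60.9°, map distances are exaggerated by k = sec 60.9° = 2.056.
True distance = 3230 / 2.056 = 3230 × cos 60.9° ≈ 1570 km.

1570 km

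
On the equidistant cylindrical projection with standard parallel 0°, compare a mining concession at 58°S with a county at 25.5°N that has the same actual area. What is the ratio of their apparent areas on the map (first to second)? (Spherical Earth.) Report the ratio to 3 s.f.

In the plate carrée (x = Rλ, y = Rφ), meridians are true-scale (h = 1) and parallels are stretched by k = sec φ.
Areal scale at 58°: h·k = 1.000 × 1.887 = 1.887.
Areal scale at 25.5°: h·k = 1.000 × 1.108 = 1.108.
Ratio = 1.887/1.108 ≈ 1.70.

1.70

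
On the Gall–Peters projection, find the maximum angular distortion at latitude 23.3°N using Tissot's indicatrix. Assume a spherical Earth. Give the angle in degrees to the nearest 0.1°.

29.6°

Gall–Peters is a cylindrical equal-area projection with standard parallels at ±45°. For cylindrical equal-area with standard parallel φ₀, h = cos φ / cos φ₀ and k = cos φ₀ / cos φ, so h·k = 1.
At 23.3°: h = 1.299, k = 0.7699; principal scales a = 1.299, b = 0.7699.
sin(ω/2) = (a − b)/(a + b) = 0.5290/2.069 = 0.2557, so ω = 2 arcsin(0.2557) ≈ 29.6°.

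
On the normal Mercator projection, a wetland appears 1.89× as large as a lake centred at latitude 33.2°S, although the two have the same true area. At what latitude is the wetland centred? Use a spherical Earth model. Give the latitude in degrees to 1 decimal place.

On Mercator, (apparent₁)/(apparent₂) = sec²φ₁ / sec²φ₂ when true areas are equal.
cos²φ₂ / cos²φ₁ = 1.89  ⇒  cos φ₁ = cos 33.2° / √1.89 = 0.8368/1.375 = 0.6087.
φ₁ = arccos(0.6087) ≈ 52.5°.

52.5°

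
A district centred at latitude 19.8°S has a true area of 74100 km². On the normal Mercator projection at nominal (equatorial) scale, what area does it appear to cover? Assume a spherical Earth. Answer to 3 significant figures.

83700 km²

Mercator is conformal, so the point scale is isotropic: h = k = sec φ = 1/cos φ.
Areal scale = k² = sec²φ = 1/cos²(19.8°) = 1/0.9409² = 1.130.
Apparent area = 74100 × 1.130 ≈ 83700 km².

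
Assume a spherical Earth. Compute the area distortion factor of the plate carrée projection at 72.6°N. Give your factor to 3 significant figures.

For the equirectangular projection with φ₀ = 0 (plate carrée), h = 1 along meridians and k = sec φ along parallels.
Areal scale = h·k = 1 × sec φ; at 72.6°, h = 1.000, k = 3.344, so h·k = 3.344.

3.34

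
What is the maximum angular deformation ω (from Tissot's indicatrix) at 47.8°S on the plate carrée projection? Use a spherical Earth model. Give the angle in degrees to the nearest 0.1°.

22.6°

Plate carrée maps x = Rλ, y = Rφ. The meridian scale is h = 1 and the parallel scale is k = 1/cos φ = sec φ.
At 47.8°: h = 1.000, k = 1.489; principal scales a = 1.489, b = 1.000.
sin(ω/2) = (a − b)/(a + b) = 0.4887/2.489 = 0.1964, so ω = 2 arcsin(0.1964) ≈ 22.6°.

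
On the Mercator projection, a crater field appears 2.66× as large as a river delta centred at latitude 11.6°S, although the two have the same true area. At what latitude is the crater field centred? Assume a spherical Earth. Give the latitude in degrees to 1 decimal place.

53.1°

Mercator areal scale is sec²φ, so apparent-area ratio = sec²φ₁ / sec²φ₂ = cos²φ₂ / cos²φ₁.
cos²φ₂ / cos²φ₁ = 2.66  ⇒  cos φ₁ = cos 11.6° / √2.66 = 0.9796/1.631 = 0.6006.
φ₁ = arccos(0.6006) ≈ 53.1°.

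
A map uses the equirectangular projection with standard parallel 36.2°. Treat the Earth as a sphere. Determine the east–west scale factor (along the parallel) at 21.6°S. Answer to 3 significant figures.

0.868

With standard parallel φ₀ = 36.2°, the equirectangular projection gives x = Rλ cos φ₀, y = Rφ, so h = 1 and k = cos 36.2° / cos φ.
k = cos 36.2° / cos 21.6° = 0.8070/0.9298 = 0.8679.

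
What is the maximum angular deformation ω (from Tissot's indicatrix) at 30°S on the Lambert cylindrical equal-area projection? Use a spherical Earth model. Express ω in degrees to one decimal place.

16.4°

The Lambert cylindrical equal-area projection is the cylindrical equal-area projection with its standard parallel at the equator (φ₀ = 0). Cylindrical equal-area (φ₀ = 0°): h = cos φ / cos 0° along meridians, k = cos 0° / cos φ along parallels; h·k = 1.
At 30°: h = 0.8660, k = 1.155; principal scales a = 1.155, b = 0.8660.
sin(ω/2) = (a − b)/(a + b) = 0.2887/2.021 = 0.1429, so ω = 2 arcsin(0.1429) ≈ 16.4°.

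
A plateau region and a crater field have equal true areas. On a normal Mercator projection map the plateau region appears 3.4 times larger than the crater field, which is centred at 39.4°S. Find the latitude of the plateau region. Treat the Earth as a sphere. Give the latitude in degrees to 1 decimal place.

65.2°

For equal true areas on Mercator, apparent areas scale as sec²φ, so the ratio is cos²φ₂ / cos²φ₁.
cos²φ₂ / cos²φ₁ = 3.4  ⇒  cos φ₁ = cos 39.4° / √3.4 = 0.7727/1.844 = 0.4191.
φ₁ = arccos(0.4191) ≈ 65.2°.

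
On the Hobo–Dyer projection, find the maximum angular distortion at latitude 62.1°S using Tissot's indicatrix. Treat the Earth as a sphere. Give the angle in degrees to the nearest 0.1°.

The Hobo–Dyer projection is cylindrical equal-area with φ₀ = 37.5°. A cylindrical equal-area projection with standard parallel φ₀ has meridian scale h = cos φ / cos φ₀ and parallel scale k = cos φ₀ / cos φ (so areas are preserved, h·k = 1).
At 62.1°: h = 0.5898, k = 1.695; principal scales a = 1.695, b = 0.5898.
sin(ω/2) = (a − b)/(a + b) = 1.106/2.285 = 0.4838, so ω = 2 arcsin(0.4838) ≈ 57.9°.

57.9°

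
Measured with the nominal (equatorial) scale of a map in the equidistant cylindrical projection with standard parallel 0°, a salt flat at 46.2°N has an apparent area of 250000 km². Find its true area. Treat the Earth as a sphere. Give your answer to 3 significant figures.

173000 km²

In the plate carrée (x = Rλ, y = Rφ), meridians are true-scale (h = 1) and parallels are stretched by k = sec φ.
Areal scale = h·k = 1 × sec φ; at 46.2°, h = 1.000, k = 1.445, so h·k = 1.445.
True area = apparent / (areal scale) = 250000 / 1.445 ≈ 173000 km².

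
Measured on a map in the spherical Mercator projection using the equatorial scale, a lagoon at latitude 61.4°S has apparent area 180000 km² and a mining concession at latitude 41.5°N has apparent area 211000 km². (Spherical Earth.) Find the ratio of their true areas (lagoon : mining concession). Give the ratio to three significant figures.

0.348

Mercator's areal exaggeration is sec²φ; hence true area = (apparent area) · cos²φ.
True area of lagoon: 180000 × cos²(61.4°) = 180000 × 0.2291 = 41250 km².
True area of mining concession: 211000 × cos²(41.5°) = 211000 × 0.5609 = 118400 km².
Ratio = 41250 / 118400 ≈ 0.348.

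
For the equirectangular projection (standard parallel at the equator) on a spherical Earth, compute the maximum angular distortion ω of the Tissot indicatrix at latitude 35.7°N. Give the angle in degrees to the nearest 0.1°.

11.9°

In the plate carrée (x = Rλ, y = Rφ), meridians are true-scale (h = 1) and parallels are stretched by k = sec φ.
At 35.7°: h = 1.000, k = 1.231; principal scales a = 1.231, b = 1.000.
sin(ω/2) = (a − b)/(a + b) = 0.2314/2.231 = 0.1037, so ω = 2 arcsin(0.1037) ≈ 11.9°.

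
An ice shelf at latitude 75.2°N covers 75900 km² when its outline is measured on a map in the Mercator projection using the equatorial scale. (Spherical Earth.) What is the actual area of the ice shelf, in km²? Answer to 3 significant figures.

Mercator is conformal, so the point scale is isotropic: h = k = sec φ = 1/cos φ.
Areal scale = k² = sec²φ = 1/cos²(75.2°) = 1/0.2554² = 15.33.
True area = apparent / (areal scale) = 75900 / 15.33 ≈ 4950 km².

4950 km²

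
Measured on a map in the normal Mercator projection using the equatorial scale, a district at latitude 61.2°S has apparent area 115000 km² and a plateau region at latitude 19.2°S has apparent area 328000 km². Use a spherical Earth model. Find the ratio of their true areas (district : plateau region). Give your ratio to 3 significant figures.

0.0912

On Mercator the areal scale is sec²φ, so true area = apparent × cos²φ.
True area of district: 115000 × cos²(61.2°) = 115000 × 0.2321 = 26690 km².
True area of plateau region: 328000 × cos²(19.2°) = 328000 × 0.8918 = 292500 km².
Ratio = 26690 / 292500 ≈ 0.0912.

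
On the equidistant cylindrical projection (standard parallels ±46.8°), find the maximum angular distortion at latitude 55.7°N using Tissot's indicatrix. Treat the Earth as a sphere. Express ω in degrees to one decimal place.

11.1°

In the equirectangular projection with standard parallel φ₀ = 46.8° (x = Rλ cos φ₀, y = Rφ), meridians are true-scale (h = 1) and the parallel scale is k = cos φ₀ / cos φ.
At 55.7°: h = 1.000, k = 1.215; principal scales a = 1.215, b = 1.000.
sin(ω/2) = (a − b)/(a + b) = 0.2148/2.215 = 0.09697, so ω = 2 arcsin(0.09697) ≈ 11.1°.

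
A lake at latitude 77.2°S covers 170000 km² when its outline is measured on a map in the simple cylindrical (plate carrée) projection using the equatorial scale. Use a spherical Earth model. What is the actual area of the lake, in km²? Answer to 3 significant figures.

37700 km²

Plate carrée maps x = Rλ, y = Rφ. The meridian scale is h = 1 and the parallel scale is k = 1/cos φ = sec φ.
Areal scale = h·k = 1 × sec φ; at 77.2°, h = 1.000, k = 4.514, so h·k = 4.514.
True area = apparent / (areal scale) = 170000 / 4.514 ≈ 37700 km².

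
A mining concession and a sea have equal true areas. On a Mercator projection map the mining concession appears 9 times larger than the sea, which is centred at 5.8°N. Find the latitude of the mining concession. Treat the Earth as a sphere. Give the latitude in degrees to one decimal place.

Mercator areal scale is sec²φ, so apparent-area ratio = sec²φ₁ / sec²φ₂ = cos²φ₂ / cos²φ₁.
cos²φ₂ / cos²φ₁ = 9  ⇒  cos φ₁ = cos 5.8° / √9 = 0.9949/3.000 = 0.3316.
φ₁ = arccos(0.3316) ≈ 70.6°.

70.6°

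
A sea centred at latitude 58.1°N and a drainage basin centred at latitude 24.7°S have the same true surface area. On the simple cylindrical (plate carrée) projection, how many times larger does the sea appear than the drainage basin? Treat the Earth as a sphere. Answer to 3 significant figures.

In the plate carrée (x = Rλ, y = Rφ), meridians are true-scale (h = 1) and parallels are stretched by k = sec φ.
Areal scale at 58.1°: h·k = 1.000 × 1.892 = 1.892.
Areal scale at 24.7°: h·k = 1.000 × 1.101 = 1.101.
Ratio = 1.892/1.101 ≈ 1.72.

1.72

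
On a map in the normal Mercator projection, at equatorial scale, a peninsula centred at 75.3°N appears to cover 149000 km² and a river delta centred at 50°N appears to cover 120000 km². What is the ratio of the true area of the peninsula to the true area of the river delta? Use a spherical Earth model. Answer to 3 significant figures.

0.194

Since Mercator area scale is 1/cos²φ, the true area equals the apparent area multiplied by cos²φ.
True area of peninsula: 149000 × cos²(75.3°) = 149000 × 0.06439 = 9595 km².
True area of river delta: 120000 × cos²(50°) = 120000 × 0.4132 = 49580 km².
Ratio = 9595 / 49580 ≈ 0.194.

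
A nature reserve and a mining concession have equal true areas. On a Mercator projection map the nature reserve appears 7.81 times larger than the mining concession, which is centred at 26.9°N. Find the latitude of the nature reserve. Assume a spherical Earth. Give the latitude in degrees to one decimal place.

Mercator areal scale is sec²φ, so apparent-area ratio = sec²φ₁ / sec²φ₂ = cos²φ₂ / cos²φ₁.
cos²φ₂ / cos²φ₁ = 7.81  ⇒  cos φ₁ = cos 26.9° / √7.81 = 0.8918/2.795 = 0.3191.
φ₁ = arccos(0.3191) ≈ 71.4°.

71.4°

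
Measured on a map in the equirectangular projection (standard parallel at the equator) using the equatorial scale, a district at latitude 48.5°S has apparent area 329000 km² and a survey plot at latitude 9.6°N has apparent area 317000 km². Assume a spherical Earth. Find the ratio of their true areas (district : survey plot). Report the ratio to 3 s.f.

0.697

On the plate carrée, areal scale = h·k = 1 × sec φ, so true area = apparent × cos φ.
True area of district: 329000 × cos(48.5°) = 329000 × 0.6626 = 218000 km².
True area of survey plot: 317000 × cos(9.6°) = 317000 × 0.9860 = 312600 km².
Ratio = 218000 / 312600 ≈ 0.697.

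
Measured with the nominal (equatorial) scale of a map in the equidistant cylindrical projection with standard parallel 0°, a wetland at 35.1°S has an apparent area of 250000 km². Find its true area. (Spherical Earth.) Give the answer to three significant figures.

Plate carrée maps x = Rλ, y = Rφ. The meridian scale is h = 1 and the parallel scale is k = 1/cos φ = sec φ.
Areal scale = h·k = 1 × sec φ; at 35.1°, h = 1.000, k = 1.222, so h·k = 1.222.
True area = apparent / (areal scale) = 250000 / 1.222 ≈ 205000 km².

205000 km²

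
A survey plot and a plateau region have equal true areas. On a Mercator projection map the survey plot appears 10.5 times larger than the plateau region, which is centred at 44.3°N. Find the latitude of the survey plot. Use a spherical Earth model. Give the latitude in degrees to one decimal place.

77.2°

Mercator areal scale is sec²φ, so apparent-area ratio = sec²φ₁ / sec²φ₂ = cos²φ₂ / cos²φ₁.
cos²φ₂ / cos²φ₁ = 10.5  ⇒  cos φ₁ = cos 44.3° / √10.5 = 0.7157/3.240 = 0.2209.
φ₁ = arccos(0.2209) ≈ 77.2°.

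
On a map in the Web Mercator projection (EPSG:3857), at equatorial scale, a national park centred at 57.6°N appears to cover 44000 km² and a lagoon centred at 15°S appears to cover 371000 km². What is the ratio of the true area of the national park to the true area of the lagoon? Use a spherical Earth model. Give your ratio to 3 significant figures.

0.0365

Since Mercator area scale is 1/cos²φ, the true area equals the apparent area multiplied by cos²φ.
True area of national park: 44000 × cos²(57.6°) = 44000 × 0.2871 = 12630 km².
True area of lagoon: 371000 × cos²(15°) = 371000 × 0.9330 = 346100 km².
Ratio = 12630 / 346100 ≈ 0.0365.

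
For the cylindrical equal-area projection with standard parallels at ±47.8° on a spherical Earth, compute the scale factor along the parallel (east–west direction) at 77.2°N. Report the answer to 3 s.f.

3.03

A cylindrical equal-area projection with standard parallel φ₀ has meridian scale h = cos φ / cos φ₀ and parallel scale k = cos φ₀ / cos φ (so areas are preserved, h·k = 1).
k = cos 47.8° / cos 77.2° = 0.6717/0.2215 = 3.032.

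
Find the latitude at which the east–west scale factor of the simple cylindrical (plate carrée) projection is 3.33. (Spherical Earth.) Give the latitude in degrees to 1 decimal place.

Plate carrée: h = 1, k = sec φ along parallels.
sec φ = 3.33  ⇒  cos φ = 0.3003  ⇒  φ ≈ 72.5°.

72.5°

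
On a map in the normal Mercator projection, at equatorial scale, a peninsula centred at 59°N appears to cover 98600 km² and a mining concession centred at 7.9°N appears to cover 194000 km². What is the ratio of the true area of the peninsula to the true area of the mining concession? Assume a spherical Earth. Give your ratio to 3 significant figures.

Mercator's areal exaggeration is sec²φ; hence true area = (apparent area) · cos²φ.
True area of peninsula: 98600 × cos²(59°) = 98600 × 0.2653 = 26160 km².
True area of mining concession: 194000 × cos²(7.9°) = 194000 × 0.9811 = 190300 km².
Ratio = 26160 / 190300 ≈ 0.137.

0.137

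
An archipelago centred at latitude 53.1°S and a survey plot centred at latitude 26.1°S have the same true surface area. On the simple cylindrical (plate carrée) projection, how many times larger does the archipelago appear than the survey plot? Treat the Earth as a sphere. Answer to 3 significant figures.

1.50

Plate carrée maps x = Rλ, y = Rφ. The meridian scale is h = 1 and the parallel scale is k = 1/cos φ = sec φ.
Areal scale at 53.1°: h·k = 1.000 × 1.666 = 1.666.
Areal scale at 26.1°: h·k = 1.000 × 1.114 = 1.114.
Ratio = 1.666/1.114 ≈ 1.50.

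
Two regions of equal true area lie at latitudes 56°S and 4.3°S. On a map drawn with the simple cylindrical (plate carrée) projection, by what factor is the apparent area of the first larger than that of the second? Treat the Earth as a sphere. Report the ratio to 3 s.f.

1.78

Plate carrée maps x = Rλ, y = Rφ. The meridian scale is h = 1 and the parallel scale is k = 1/cos φ = sec φ.
Areal scale at 56°: h·k = 1.000 × 1.788 = 1.788.
Areal scale at 4.3°: h·k = 1.000 × 1.003 = 1.003.
Ratio = 1.788/1.003 ≈ 1.78.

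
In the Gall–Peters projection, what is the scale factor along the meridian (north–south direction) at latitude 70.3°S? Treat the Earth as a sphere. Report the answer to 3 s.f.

The Gall–Peters projection is cylindrical equal-area with φ₀ = 45°. For cylindrical equal-area with standard parallel φ₀, h = cos φ / cos φ₀ and k = cos φ₀ / cos φ, so h·k = 1.
h = cos 70.3° / cos 45° = 0.3371/0.7071 = 0.4767.

0.477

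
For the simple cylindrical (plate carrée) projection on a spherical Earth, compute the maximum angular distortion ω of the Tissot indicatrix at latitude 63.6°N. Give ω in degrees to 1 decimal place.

In the plate carrée (x = Rλ, y = Rφ), meridians are true-scale (h = 1) and parallels are stretched by k = sec φ.
At 63.6°: h = 1.000, k = 2.249; principal scales a = 2.249, b = 1.000.
sin(ω/2) = (a − b)/(a + b) = 1.249/3.249 = 0.3844, so ω = 2 arcsin(0.3844) ≈ 45.2°.

45.2°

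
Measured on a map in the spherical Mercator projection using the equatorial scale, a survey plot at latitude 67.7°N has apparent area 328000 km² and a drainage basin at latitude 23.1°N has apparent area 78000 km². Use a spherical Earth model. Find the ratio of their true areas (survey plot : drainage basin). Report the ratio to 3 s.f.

Since Mercator area scale is 1/cos²φ, the true area equals the apparent area multiplied by cos²φ.
True area of survey plot: 328000 × cos²(67.7°) = 328000 × 0.1440 = 47230 km².
True area of drainage basin: 78000 × cos²(23.1°) = 78000 × 0.8461 = 65990 km².
Ratio = 47230 / 65990 ≈ 0.716.

0.716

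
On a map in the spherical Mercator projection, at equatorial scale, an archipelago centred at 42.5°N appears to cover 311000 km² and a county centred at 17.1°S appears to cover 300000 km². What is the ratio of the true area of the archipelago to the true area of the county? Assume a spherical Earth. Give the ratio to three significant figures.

0.617

Since Mercator area scale is 1/cos²φ, the true area equals the apparent area multiplied by cos²φ.
True area of archipelago: 311000 × cos²(42.5°) = 311000 × 0.5436 = 169100 km².
True area of county: 300000 × cos²(17.1°) = 300000 × 0.9135 = 274100 km².
Ratio = 169100 / 274100 ≈ 0.617.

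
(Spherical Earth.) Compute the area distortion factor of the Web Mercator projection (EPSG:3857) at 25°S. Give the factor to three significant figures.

Mercator is conformal, so the point scale is isotropic: h = k = sec φ = 1/cos φ.
Areal scale = k² = sec²φ = 1/cos²(25°) = 1/0.9063² = 1.217.

1.22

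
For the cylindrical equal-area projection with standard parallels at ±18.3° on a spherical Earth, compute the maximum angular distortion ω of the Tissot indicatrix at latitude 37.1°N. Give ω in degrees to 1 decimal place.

19.9°

For cylindrical equal-area with standard parallel φ₀, h = cos φ / cos φ₀ and k = cos φ₀ / cos φ, so h·k = 1.
At 37.1°: h = 0.8401, k = 1.190; principal scales a = 1.190, b = 0.8401.
sin(ω/2) = (a − b)/(a + b) = 0.3503/2.030 = 0.1725, so ω = 2 arcsin(0.1725) ≈ 19.9°.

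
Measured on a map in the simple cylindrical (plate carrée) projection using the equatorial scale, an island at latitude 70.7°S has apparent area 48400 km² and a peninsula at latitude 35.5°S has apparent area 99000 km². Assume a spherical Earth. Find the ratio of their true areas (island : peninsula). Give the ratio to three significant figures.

Plate carrée has h = 1 and k = sec φ, giving areal scale sec φ; true area = (apparent area) · cos φ.
True area of island: 48400 × cos(70.7°) = 48400 × 0.3305 = 16000 km².
True area of peninsula: 99000 × cos(35.5°) = 99000 × 0.8141 = 80600 km².
Ratio = 16000 / 80600 ≈ 0.198.

0.198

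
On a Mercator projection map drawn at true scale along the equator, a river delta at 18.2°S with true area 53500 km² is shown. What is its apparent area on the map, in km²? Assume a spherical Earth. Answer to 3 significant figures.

The Mercator projection is conformal; its linear scale factor is the same in every direction and equals sec φ = 1/cos φ.
Areal scale = k² = sec²φ = 1/cos²(18.2°) = 1/0.9500² = 1.108.
Apparent area = 53500 × 1.108 ≈ 59300 km².

59300 km²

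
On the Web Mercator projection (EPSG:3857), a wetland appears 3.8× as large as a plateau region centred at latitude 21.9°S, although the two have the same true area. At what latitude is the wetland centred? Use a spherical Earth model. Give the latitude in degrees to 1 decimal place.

61.6°

For equal true areas on Mercator, apparent areas scale as sec²φ, so the ratio is cos²φ₂ / cos²φ₁.
cos²φ₂ / cos²φ₁ = 3.8  ⇒  cos φ₁ = cos 21.9° / √3.8 = 0.9278/1.949 = 0.4760.
φ₁ = arccos(0.4760) ≈ 61.6°.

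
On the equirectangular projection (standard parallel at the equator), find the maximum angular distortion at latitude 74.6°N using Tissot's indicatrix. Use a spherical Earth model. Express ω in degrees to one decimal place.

For the equirectangular projection with φ₀ = 0 (plate carrée), h = 1 along meridians and k = sec φ along parallels.
At 74.6°: h = 1.000, k = 3.766; principal scales a = 3.766, b = 1.000.
sin(ω/2) = (a − b)/(a + b) = 2.766/4.766 = 0.5803, so ω = 2 arcsin(0.5803) ≈ 70.9°.

70.9°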